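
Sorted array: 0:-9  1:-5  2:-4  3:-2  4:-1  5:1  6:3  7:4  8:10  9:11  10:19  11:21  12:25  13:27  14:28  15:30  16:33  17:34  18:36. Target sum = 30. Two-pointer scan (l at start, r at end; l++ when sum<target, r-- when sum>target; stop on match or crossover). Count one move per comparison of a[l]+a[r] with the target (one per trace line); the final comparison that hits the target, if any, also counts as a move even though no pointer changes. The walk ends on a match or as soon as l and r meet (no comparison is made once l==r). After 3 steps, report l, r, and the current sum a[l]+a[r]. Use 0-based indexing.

l=2, r=17, sum=30

[0,18] -9+36=27 <30 → l++
[1,18] -5+36=31 >30 → r--
[1,17] -5+34=29 <30 → l++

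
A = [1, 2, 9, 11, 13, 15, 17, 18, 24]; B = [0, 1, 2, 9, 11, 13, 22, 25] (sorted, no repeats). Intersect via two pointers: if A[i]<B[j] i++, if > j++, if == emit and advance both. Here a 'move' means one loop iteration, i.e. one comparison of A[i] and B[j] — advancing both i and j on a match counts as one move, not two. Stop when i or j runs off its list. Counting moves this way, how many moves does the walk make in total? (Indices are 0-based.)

i=0 j=0: 1>0, j++
i=0 j=1: 1==1 emit, i++,j++
i=1 j=2: 2==2 emit, i++,j++
i=2 j=3: 9==9 emit, i++,j++
i=3 j=4: 11==11 emit, i++,j++
i=4 j=5: 13==13 emit, i++,j++
i=5 j=6: 15<22, i++
i=6 j=6: 17<22, i++
i=7 j=6: 18<22, i++
i=8 j=6: 24>22, j++
i=8 j=7: 24<25, i++

11 moves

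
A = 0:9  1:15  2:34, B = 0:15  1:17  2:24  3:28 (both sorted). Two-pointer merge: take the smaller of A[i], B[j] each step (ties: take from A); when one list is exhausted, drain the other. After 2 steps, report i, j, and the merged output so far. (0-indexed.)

i=2, j=0, merged so far=[9, 15]

i=0 j=0: A[i]=9<=B[j]=15 take 9, i++
i=1 j=0: A[i]=15<=B[j]=15 take 15, i++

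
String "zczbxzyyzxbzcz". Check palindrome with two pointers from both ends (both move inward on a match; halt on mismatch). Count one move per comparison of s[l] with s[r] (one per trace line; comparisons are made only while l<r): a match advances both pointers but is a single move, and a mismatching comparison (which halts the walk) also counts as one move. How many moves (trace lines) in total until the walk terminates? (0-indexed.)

[0,13] 'z'=='z' → l++,r--
[1,12] 'c'=='c' → l++,r--
[2,11] 'z'=='z' → l++,r--
[3,10] 'b'=='b' → l++,r--
[4,9] 'x'=='x' → l++,r--
[5,8] 'z'=='z' → l++,r--
[6,7] 'y'=='y' → l++,r--

7 moves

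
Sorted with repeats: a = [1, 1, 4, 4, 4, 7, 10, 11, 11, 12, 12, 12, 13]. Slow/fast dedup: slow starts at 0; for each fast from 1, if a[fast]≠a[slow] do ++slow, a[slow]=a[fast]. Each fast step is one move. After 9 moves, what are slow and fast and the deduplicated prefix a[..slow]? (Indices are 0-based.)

slow=5, fast=10, prefix=[1, 4, 7, 10, 11, 12]

slow=0 fast=1: a[fast]=1=a[slow] dup, fast++
slow=0 fast=2: a[fast]=4≠a[slow]=1 write a[1]=4, slow++,fast++
slow=1 fast=3: a[fast]=4=a[slow] dup, fast++
slow=1 fast=4: a[fast]=4=a[slow] dup, fast++
slow=1 fast=5: a[fast]=7≠a[slow]=4 write a[2]=7, slow++,fast++
slow=2 fast=6: a[fast]=10≠a[slow]=7 write a[3]=10, slow++,fast++
slow=3 fast=7: a[fast]=11≠a[slow]=10 write a[4]=11, slow++,fast++
slow=4 fast=8: a[fast]=11=a[slow] dup, fast++
slow=4 fast=9: a[fast]=12≠a[slow]=11 write a[5]=12, slow++,fast++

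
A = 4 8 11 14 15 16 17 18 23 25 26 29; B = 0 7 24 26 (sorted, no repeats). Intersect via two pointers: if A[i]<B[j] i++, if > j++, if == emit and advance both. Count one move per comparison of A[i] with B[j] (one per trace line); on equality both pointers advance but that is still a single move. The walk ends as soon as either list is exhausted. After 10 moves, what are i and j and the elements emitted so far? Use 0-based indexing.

[i=0,j=0] 4>0 → j++
[i=0,j=1] 4<7 → i++
[i=1,j=1] 8>7 → j++
[i=1,j=2] 8<24 → i++
[i=2,j=2] 11<24 → i++
[i=3,j=2] 14<24 → i++
[i=4,j=2] 15<24 → i++
[i=5,j=2] 16<24 → i++
[i=6,j=2] 17<24 → i++
[i=7,j=2] 18<24 → i++

i=8, j=2, emitted=[]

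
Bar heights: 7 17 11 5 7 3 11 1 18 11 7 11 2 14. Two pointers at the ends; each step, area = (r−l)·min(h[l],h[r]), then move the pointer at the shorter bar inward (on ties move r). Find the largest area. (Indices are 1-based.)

[1,14] min(7,14)*13=91 best=91 * → l++
[2,14] min(17,14)*12=168 best=168 * → r--
[2,13] min(17,2)*11=22 best=168 → r--
[2,12] min(17,11)*10=110 best=168 → r--
[2,11] min(17,7)*9=63 best=168 → r--
[2,10] min(17,11)*8=88 best=168 → r--
[2,9] min(17,18)*7=119 best=168 → l++
[3,9] min(11,18)*6=66 best=168 → l++
[4,9] min(5,18)*5=25 best=168 → l++
[5,9] min(7,18)*4=28 best=168 → l++
[6,9] min(3,18)*3=9 best=168 → l++
[7,9] min(11,18)*2=22 best=168 → l++
[8,9] min(1,18)*1=1 best=168 → l++

max area = 168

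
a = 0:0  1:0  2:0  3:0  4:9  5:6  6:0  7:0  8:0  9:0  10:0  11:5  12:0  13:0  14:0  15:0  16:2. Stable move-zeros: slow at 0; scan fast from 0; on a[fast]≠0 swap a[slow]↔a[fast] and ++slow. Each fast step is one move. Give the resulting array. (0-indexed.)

[9, 6, 5, 2, 0, 0, 0, 0, 0, 0, 0, 0, 0, 0, 0, 0, 0]

(s=0,f=0) a[fast]=0 → fast++
(s=0,f=1) a[fast]=0 → fast++
(s=0,f=2) a[fast]=0 → fast++
(s=0,f=3) a[fast]=0 → fast++
(s=0,f=4) a[fast]=9≠0 swap→a[0]=9 → slow++,fast++
(s=1,f=5) a[fast]=6≠0 swap→a[1]=6 → slow++,fast++
(s=2,f=6) a[fast]=0 → fast++
(s=2,f=7) a[fast]=0 → fast++
(s=2,f=8) a[fast]=0 → fast++
(s=2,f=9) a[fast]=0 → fast++
(s=2,f=10) a[fast]=0 → fast++
(s=2,f=11) a[fast]=5≠0 swap→a[2]=5 → slow++,fast++
(s=3,f=12) a[fast]=0 → fast++
(s=3,f=13) a[fast]=0 → fast++
(s=3,f=14) a[fast]=0 → fast++
(s=3,f=15) a[fast]=0 → fast++
(s=3,f=16) a[fast]=2≠0 swap→a[3]=2 → slow++,fast++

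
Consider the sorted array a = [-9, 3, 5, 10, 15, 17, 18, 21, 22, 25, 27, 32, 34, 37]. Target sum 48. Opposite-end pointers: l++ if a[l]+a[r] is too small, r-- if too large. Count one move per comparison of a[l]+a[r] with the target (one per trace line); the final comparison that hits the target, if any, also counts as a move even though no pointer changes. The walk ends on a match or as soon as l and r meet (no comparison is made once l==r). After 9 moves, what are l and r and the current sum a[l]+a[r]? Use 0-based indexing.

l=0 r=13: -9+37=28 <48, l++
l=1 r=13: 3+37=40 <48, l++
l=2 r=13: 5+37=42 <48, l++
l=3 r=13: 10+37=47 <48, l++
l=4 r=13: 15+37=52 >48, r--
l=4 r=12: 15+34=49 >48, r--
l=4 r=11: 15+32=47 <48, l++
l=5 r=11: 17+32=49 >48, r--
l=5 r=10: 17+27=44 <48, l++

l=6, r=10, sum=45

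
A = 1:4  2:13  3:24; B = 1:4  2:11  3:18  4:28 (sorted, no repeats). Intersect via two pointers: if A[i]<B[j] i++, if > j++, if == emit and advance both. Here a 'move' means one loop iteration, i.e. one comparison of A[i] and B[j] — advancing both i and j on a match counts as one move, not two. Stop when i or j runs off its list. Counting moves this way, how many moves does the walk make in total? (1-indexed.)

[i=1,j=1] 4==4 emit → i++,j++
[i=2,j=2] 13>11 → j++
[i=2,j=3] 13<18 → i++
[i=3,j=3] 24>18 → j++
[i=3,j=4] 24<28 → i++

5 moves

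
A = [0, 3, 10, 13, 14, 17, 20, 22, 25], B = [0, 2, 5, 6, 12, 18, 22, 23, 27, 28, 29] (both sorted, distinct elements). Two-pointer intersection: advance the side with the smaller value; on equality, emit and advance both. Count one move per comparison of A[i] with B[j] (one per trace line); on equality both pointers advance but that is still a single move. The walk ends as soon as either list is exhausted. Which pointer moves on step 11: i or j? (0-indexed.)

i=0 j=0: 0==0 emit, i++,j++
i=1 j=1: 3>2, j++
i=1 j=2: 3<5, i++
i=2 j=2: 10>5, j++
i=2 j=3: 10>6, j++
i=2 j=4: 10<12, i++
i=3 j=4: 13>12, j++
i=3 j=5: 13<18, i++
i=4 j=5: 14<18, i++
i=5 j=5: 17<18, i++
i=6 j=5: 20>18, j++

j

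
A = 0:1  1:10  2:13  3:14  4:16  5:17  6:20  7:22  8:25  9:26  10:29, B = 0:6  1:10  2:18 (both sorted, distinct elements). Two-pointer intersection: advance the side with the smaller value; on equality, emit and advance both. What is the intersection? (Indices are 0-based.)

[i=0,j=0] 1<6 → i++
[i=1,j=0] 10>6 → j++
[i=1,j=1] 10==10 emit → i++,j++
[i=2,j=2] 13<18 → i++
[i=3,j=2] 14<18 → i++
[i=4,j=2] 16<18 → i++
[i=5,j=2] 17<18 → i++
[i=6,j=2] 20>18 → j++

intersection = [10]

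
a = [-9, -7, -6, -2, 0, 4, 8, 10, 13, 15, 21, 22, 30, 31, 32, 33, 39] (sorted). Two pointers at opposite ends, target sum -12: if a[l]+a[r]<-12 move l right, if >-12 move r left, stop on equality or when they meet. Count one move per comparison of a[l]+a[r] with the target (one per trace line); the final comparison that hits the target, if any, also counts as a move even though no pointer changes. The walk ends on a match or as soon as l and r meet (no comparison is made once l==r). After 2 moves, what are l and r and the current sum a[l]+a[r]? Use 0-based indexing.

l=0, r=14, sum=23

l=0 r=16: -9+39=30 >-12, r--
l=0 r=15: -9+33=24 >-12, r--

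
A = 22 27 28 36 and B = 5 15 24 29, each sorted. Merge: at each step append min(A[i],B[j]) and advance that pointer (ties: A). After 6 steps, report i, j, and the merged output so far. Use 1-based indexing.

i=1 j=1: A[i]=22>B[j]=5 take 5, j++
i=1 j=2: A[i]=22>B[j]=15 take 15, j++
i=1 j=3: A[i]=22<=B[j]=24 take 22, i++
i=2 j=3: A[i]=27>B[j]=24 take 24, j++
i=2 j=4: A[i]=27<=B[j]=29 take 27, i++
i=3 j=4: A[i]=28<=B[j]=29 take 28, i++

i=4, j=4, merged so far=[5, 15, 22, 24, 27, 28]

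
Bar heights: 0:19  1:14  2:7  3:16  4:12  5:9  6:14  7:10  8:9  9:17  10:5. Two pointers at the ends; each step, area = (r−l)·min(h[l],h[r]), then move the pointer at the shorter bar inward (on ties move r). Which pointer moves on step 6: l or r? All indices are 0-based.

[0,10] min(19,5)*10=50 best=50 * → r--
[0,9] min(19,17)*9=153 best=153 * → r--
[0,8] min(19,9)*8=72 best=153 → r--
[0,7] min(19,10)*7=70 best=153 → r--
[0,6] min(19,14)*6=84 best=153 → r--
[0,5] min(19,9)*5=45 best=153 → r--

r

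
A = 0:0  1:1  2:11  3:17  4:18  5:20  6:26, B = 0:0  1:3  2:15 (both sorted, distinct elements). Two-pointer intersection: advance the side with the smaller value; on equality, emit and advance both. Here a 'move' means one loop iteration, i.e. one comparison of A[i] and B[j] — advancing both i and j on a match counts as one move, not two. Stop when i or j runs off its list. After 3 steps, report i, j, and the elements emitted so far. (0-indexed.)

i=2, j=2, emitted=[0]

[i=0,j=0] 0==0 emit → i++,j++
[i=1,j=1] 1<3 → i++
[i=2,j=1] 11>3 → j++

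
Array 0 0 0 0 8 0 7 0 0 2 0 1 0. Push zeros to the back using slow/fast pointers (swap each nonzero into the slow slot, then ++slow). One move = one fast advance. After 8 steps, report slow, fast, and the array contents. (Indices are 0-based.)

(s=0,f=0) a[fast]=0 → fast++
(s=0,f=1) a[fast]=0 → fast++
(s=0,f=2) a[fast]=0 → fast++
(s=0,f=3) a[fast]=0 → fast++
(s=0,f=4) a[fast]=8≠0 swap→a[0]=8 → slow++,fast++
(s=1,f=5) a[fast]=0 → fast++
(s=1,f=6) a[fast]=7≠0 swap→a[1]=7 → slow++,fast++
(s=2,f=7) a[fast]=0 → fast++

slow=2, fast=8, a=[8, 7, 0, 0, 0, 0, 0, 0, 0, 2, 0, 1, 0]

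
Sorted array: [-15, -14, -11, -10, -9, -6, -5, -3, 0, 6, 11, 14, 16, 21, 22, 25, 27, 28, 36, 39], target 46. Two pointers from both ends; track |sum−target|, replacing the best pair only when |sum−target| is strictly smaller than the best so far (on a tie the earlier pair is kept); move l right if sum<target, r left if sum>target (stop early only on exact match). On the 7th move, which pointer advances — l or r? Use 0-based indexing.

l

[0,19] -15+39=24 d=22 * → l++
[1,19] -14+39=25 d=21 * → l++
[2,19] -11+39=28 d=18 * → l++
[3,19] -10+39=29 d=17 * → l++
[4,19] -9+39=30 d=16 * → l++
[5,19] -6+39=33 d=13 * → l++
[6,19] -5+39=34 d=12 * → l++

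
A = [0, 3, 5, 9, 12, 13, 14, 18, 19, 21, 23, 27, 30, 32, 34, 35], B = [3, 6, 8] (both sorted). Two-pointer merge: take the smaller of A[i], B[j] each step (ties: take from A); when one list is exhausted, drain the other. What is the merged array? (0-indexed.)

[i=0,j=0] A[i]=0<=B[j]=3 take 0 → i++
[i=1,j=0] A[i]=3<=B[j]=3 take 3 → i++
[i=2,j=0] A[i]=5>B[j]=3 take 3 → j++
[i=2,j=1] A[i]=5<=B[j]=6 take 5 → i++
[i=3,j=1] A[i]=9>B[j]=6 take 6 → j++
[i=3,j=2] A[i]=9>B[j]=8 take 8 → j++
[i=3,j=3] B done, take A[i]=9 → i++
[i=4,j=3] B done, take A[i]=12 → i++
[i=5,j=3] B done, take A[i]=13 → i++
[i=6,j=3] B done, take A[i]=14 → i++
[i=7,j=3] B done, take A[i]=18 → i++
[i=8,j=3] B done, take A[i]=19 → i++
[i=9,j=3] B done, take A[i]=21 → i++
[i=10,j=3] B done, take A[i]=23 → i++
[i=11,j=3] B done, take A[i]=27 → i++
[i=12,j=3] B done, take A[i]=30 → i++
[i=13,j=3] B done, take A[i]=32 → i++
[i=14,j=3] B done, take A[i]=34 → i++
[i=15,j=3] B done, take A[i]=35 → i++

[0, 3, 3, 5, 6, 8, 9, 12, 13, 14, 18, 19, 21, 23, 27, 30, 32, 34, 35]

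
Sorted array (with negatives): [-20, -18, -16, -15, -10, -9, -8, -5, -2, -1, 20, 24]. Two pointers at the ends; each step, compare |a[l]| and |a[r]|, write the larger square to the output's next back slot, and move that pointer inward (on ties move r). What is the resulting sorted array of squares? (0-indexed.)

l=0 r=11: |-20|<=|24| out[11]=576, r--
l=0 r=10: |-20|<=|20| out[10]=400, r--
l=0 r=9: |-20|>|-1| out[9]=400, l++
l=1 r=9: |-18|>|-1| out[8]=324, l++
l=2 r=9: |-16|>|-1| out[7]=256, l++
l=3 r=9: |-15|>|-1| out[6]=225, l++
l=4 r=9: |-10|>|-1| out[5]=100, l++
l=5 r=9: |-9|>|-1| out[4]=81, l++
l=6 r=9: |-8|>|-1| out[3]=64, l++
l=7 r=9: |-5|>|-1| out[2]=25, l++
l=8 r=9: |-2|>|-1| out[1]=4, l++
l=9 r=9: |-1|<=|-1| out[0]=1, r--

[1, 4, 25, 64, 81, 100, 225, 256, 324, 400, 400, 576]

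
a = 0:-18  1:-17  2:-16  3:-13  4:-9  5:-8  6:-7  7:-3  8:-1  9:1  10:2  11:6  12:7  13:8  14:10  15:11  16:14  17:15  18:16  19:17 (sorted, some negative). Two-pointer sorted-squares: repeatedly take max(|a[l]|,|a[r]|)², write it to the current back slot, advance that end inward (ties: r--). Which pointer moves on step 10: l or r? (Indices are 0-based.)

r

[0,19] |-18|>|17| out[19]=324 → l++
[1,19] |-17|<=|17| out[18]=289 → r--
[1,18] |-17|>|16| out[17]=289 → l++
[2,18] |-16|<=|16| out[16]=256 → r--
[2,17] |-16|>|15| out[15]=256 → l++
[3,17] |-13|<=|15| out[14]=225 → r--
[3,16] |-13|<=|14| out[13]=196 → r--
[3,15] |-13|>|11| out[12]=169 → l++
[4,15] |-9|<=|11| out[11]=121 → r--
[4,14] |-9|<=|10| out[10]=100 → r--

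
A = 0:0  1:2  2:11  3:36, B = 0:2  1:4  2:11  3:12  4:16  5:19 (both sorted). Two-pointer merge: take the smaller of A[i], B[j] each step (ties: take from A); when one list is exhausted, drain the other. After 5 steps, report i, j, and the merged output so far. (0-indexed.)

i=3, j=2, merged so far=[0, 2, 2, 4, 11]

[i=0,j=0] A[i]=0<=B[j]=2 take 0 → i++
[i=1,j=0] A[i]=2<=B[j]=2 take 2 → i++
[i=2,j=0] A[i]=11>B[j]=2 take 2 → j++
[i=2,j=1] A[i]=11>B[j]=4 take 4 → j++
[i=2,j=2] A[i]=11<=B[j]=11 take 11 → i++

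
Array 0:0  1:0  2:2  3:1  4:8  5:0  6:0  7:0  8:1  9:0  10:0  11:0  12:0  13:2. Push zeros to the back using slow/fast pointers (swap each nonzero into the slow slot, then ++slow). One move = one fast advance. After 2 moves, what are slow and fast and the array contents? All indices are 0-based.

slow=0 fast=0: a[fast]=0, fast++
slow=0 fast=1: a[fast]=0, fast++

slow=0, fast=2, a=[0, 0, 2, 1, 8, 0, 0, 0, 1, 0, 0, 0, 0, 2]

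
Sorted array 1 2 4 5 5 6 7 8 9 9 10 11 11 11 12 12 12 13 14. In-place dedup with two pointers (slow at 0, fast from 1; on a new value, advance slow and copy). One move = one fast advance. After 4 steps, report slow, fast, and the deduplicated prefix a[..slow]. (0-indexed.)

(s=0,f=1) a[fast]=2≠a[slow]=1 write a[1]=2 → slow++,fast++
(s=1,f=2) a[fast]=4≠a[slow]=2 write a[2]=4 → slow++,fast++
(s=2,f=3) a[fast]=5≠a[slow]=4 write a[3]=5 → slow++,fast++
(s=3,f=4) a[fast]=5=a[slow] dup → fast++

slow=3, fast=5, prefix=[1, 2, 4, 5]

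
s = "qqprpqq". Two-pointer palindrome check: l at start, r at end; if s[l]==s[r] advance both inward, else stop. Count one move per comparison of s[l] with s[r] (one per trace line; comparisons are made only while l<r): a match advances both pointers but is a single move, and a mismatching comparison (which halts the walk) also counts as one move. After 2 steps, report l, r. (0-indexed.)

l=2, r=4

l=0 r=6: 'q'=='q', l++,r--
l=1 r=5: 'q'=='q', l++,r--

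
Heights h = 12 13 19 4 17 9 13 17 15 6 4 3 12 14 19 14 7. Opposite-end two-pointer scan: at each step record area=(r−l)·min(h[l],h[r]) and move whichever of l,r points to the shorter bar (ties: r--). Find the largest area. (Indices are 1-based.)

[1,17] min(12,7)*16=112 best=112 * → r--
[1,16] min(12,14)*15=180 best=180 * → l++
[2,16] min(13,14)*14=182 best=182 * → l++
[3,16] min(19,14)*13=182 best=182 → r--
[3,15] min(19,19)*12=228 best=228 * → r--
[3,14] min(19,14)*11=154 best=228 → r--
[3,13] min(19,12)*10=120 best=228 → r--
[3,12] min(19,3)*9=27 best=228 → r--
[3,11] min(19,4)*8=32 best=228 → r--
[3,10] min(19,6)*7=42 best=228 → r--
[3,9] min(19,15)*6=90 best=228 → r--
[3,8] min(19,17)*5=85 best=228 → r--
[3,7] min(19,13)*4=52 best=228 → r--
[3,6] min(19,9)*3=27 best=228 → r--
[3,5] min(19,17)*2=34 best=228 → r--
[3,4] min(19,4)*1=4 best=228 → r--

max area = 228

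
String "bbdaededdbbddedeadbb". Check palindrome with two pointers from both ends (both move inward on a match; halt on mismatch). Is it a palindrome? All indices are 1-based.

palindrome

[1,20] 'b'=='b' → l++,r--
[2,19] 'b'=='b' → l++,r--
[3,18] 'd'=='d' → l++,r--
[4,17] 'a'=='a' → l++,r--
[5,16] 'e'=='e' → l++,r--
[6,15] 'd'=='d' → l++,r--
[7,14] 'e'=='e' → l++,r--
[8,13] 'd'=='d' → l++,r--
[9,12] 'd'=='d' → l++,r--
[10,11] 'b'=='b' → l++,r--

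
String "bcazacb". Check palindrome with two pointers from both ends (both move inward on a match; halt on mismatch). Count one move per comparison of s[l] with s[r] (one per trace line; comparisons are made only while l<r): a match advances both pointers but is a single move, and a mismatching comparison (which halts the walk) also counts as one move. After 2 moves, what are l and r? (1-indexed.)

l=3, r=5

l=1 r=7: 'b'=='b', l++,r--
l=2 r=6: 'c'=='c', l++,r--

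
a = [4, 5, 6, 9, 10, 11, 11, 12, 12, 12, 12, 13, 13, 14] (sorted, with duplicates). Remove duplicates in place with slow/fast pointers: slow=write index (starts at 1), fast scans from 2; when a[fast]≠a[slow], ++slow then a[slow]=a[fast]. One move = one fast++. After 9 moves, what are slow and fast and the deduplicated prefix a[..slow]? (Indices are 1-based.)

slow=7, fast=11, prefix=[4, 5, 6, 9, 10, 11, 12]

slow=1 fast=2: a[fast]=5≠a[slow]=4 write a[2]=5, slow++,fast++
slow=2 fast=3: a[fast]=6≠a[slow]=5 write a[3]=6, slow++,fast++
slow=3 fast=4: a[fast]=9≠a[slow]=6 write a[4]=9, slow++,fast++
slow=4 fast=5: a[fast]=10≠a[slow]=9 write a[5]=10, slow++,fast++
slow=5 fast=6: a[fast]=11≠a[slow]=10 write a[6]=11, slow++,fast++
slow=6 fast=7: a[fast]=11=a[slow] dup, fast++
slow=6 fast=8: a[fast]=12≠a[slow]=11 write a[7]=12, slow++,fast++
slow=7 fast=9: a[fast]=12=a[slow] dup, fast++
slow=7 fast=10: a[fast]=12=a[slow] dup, fast++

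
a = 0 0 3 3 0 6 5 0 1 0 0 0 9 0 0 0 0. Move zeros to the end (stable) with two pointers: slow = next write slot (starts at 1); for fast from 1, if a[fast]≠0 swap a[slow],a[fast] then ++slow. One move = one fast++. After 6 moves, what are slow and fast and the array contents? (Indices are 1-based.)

slow=1 fast=1: a[fast]=0, fast++
slow=1 fast=2: a[fast]=0, fast++
slow=1 fast=3: a[fast]=3≠0 swap→a[1]=3, slow++,fast++
slow=2 fast=4: a[fast]=3≠0 swap→a[2]=3, slow++,fast++
slow=3 fast=5: a[fast]=0, fast++
slow=3 fast=6: a[fast]=6≠0 swap→a[3]=6, slow++,fast++

slow=4, fast=7, a=[3, 3, 6, 0, 0, 0, 5, 0, 1, 0, 0, 0, 9, 0, 0, 0, 0]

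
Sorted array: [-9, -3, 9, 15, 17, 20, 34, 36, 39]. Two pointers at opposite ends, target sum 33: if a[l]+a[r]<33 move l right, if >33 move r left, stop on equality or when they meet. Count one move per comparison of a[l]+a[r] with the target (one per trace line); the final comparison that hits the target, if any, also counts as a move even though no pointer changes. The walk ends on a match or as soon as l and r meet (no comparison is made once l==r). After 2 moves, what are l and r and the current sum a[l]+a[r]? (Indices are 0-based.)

[0,8] -9+39=30 <33 → l++
[1,8] -3+39=36 >33 → r--

l=1, r=7, sum=33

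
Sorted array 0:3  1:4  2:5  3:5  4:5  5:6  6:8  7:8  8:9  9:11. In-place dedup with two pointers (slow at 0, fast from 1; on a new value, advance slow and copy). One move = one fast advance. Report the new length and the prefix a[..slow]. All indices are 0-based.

slow=0 fast=1: a[fast]=4≠a[slow]=3 write a[1]=4, slow++,fast++
slow=1 fast=2: a[fast]=5≠a[slow]=4 write a[2]=5, slow++,fast++
slow=2 fast=3: a[fast]=5=a[slow] dup, fast++
slow=2 fast=4: a[fast]=5=a[slow] dup, fast++
slow=2 fast=5: a[fast]=6≠a[slow]=5 write a[3]=6, slow++,fast++
slow=3 fast=6: a[fast]=8≠a[slow]=6 write a[4]=8, slow++,fast++
slow=4 fast=7: a[fast]=8=a[slow] dup, fast++
slow=4 fast=8: a[fast]=9≠a[slow]=8 write a[5]=9, slow++,fast++
slow=5 fast=9: a[fast]=11≠a[slow]=9 write a[6]=11, slow++,fast++

length 7; prefix = [3, 4, 5, 6, 8, 9, 11]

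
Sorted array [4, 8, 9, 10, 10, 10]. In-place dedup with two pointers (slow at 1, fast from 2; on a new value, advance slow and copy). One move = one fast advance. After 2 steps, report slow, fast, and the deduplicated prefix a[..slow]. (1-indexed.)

slow=1 fast=2: a[fast]=8≠a[slow]=4 write a[2]=8, slow++,fast++
slow=2 fast=3: a[fast]=9≠a[slow]=8 write a[3]=9, slow++,fast++

slow=3, fast=4, prefix=[4, 8, 9]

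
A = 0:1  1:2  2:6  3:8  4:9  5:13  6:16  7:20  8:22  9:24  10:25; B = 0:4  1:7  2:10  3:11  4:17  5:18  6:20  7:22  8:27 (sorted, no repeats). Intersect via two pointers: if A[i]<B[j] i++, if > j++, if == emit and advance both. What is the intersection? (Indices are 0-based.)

intersection = [20, 22]

i=0 j=0: 1<4, i++
i=1 j=0: 2<4, i++
i=2 j=0: 6>4, j++
i=2 j=1: 6<7, i++
i=3 j=1: 8>7, j++
i=3 j=2: 8<10, i++
i=4 j=2: 9<10, i++
i=5 j=2: 13>10, j++
i=5 j=3: 13>11, j++
i=5 j=4: 13<17, i++
i=6 j=4: 16<17, i++
i=7 j=4: 20>17, j++
i=7 j=5: 20>18, j++
i=7 j=6: 20==20 emit, i++,j++
i=8 j=7: 22==22 emit, i++,j++
i=9 j=8: 24<27, i++
i=10 j=8: 25<27, i++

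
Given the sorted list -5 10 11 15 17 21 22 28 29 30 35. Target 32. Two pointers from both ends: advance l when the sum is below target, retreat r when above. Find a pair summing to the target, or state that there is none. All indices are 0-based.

(10, 22)

l=0 r=10: -5+35=30 <32, l++
l=1 r=10: 10+35=45 >32, r--
l=1 r=9: 10+30=40 >32, r--
l=1 r=8: 10+29=39 >32, r--
l=1 r=7: 10+28=38 >32, r--
l=1 r=6: 10+22=32, found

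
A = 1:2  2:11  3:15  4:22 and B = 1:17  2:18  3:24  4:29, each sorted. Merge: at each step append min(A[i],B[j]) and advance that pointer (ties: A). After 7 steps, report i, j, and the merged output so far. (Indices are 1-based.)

i=1 j=1: A[i]=2<=B[j]=17 take 2, i++
i=2 j=1: A[i]=11<=B[j]=17 take 11, i++
i=3 j=1: A[i]=15<=B[j]=17 take 15, i++
i=4 j=1: A[i]=22>B[j]=17 take 17, j++
i=4 j=2: A[i]=22>B[j]=18 take 18, j++
i=4 j=3: A[i]=22<=B[j]=24 take 22, i++
i=5 j=3: A done, take B[j]=24, j++

i=5, j=4, merged so far=[2, 11, 15, 17, 18, 22, 24]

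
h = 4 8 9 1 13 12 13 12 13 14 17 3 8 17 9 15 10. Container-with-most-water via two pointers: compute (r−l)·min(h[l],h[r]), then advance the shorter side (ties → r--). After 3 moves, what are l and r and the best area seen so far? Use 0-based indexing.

l=0 r=16: min(4,10)*16=64 best=64 *, l++
l=1 r=16: min(8,10)*15=120 best=120 *, l++
l=2 r=16: min(9,10)*14=126 best=126 *, l++

l=3, r=16, best area=126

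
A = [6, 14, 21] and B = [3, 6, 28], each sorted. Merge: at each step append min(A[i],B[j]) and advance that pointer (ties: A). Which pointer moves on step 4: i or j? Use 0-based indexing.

i

i=0 j=0: A[i]=6>B[j]=3 take 3, j++
i=0 j=1: A[i]=6<=B[j]=6 take 6, i++
i=1 j=1: A[i]=14>B[j]=6 take 6, j++
i=1 j=2: A[i]=14<=B[j]=28 take 14, i++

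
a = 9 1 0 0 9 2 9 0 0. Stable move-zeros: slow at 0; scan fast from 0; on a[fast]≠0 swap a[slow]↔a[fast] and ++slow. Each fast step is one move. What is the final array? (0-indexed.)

[9, 1, 9, 2, 9, 0, 0, 0, 0]

(s=0,f=0) a[fast]=9≠0 swap→a[0]=9 → slow++,fast++
(s=1,f=1) a[fast]=1≠0 swap→a[1]=1 → slow++,fast++
(s=2,f=2) a[fast]=0 → fast++
(s=2,f=3) a[fast]=0 → fast++
(s=2,f=4) a[fast]=9≠0 swap→a[2]=9 → slow++,fast++
(s=3,f=5) a[fast]=2≠0 swap→a[3]=2 → slow++,fast++
(s=4,f=6) a[fast]=9≠0 swap→a[4]=9 → slow++,fast++
(s=5,f=7) a[fast]=0 → fast++
(s=5,f=8) a[fast]=0 → fast++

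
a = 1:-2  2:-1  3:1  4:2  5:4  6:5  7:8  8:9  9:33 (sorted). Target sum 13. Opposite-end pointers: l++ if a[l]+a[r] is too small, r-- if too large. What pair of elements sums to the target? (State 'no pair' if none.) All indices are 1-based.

l=1 r=9: -2+33=31 >13, r--
l=1 r=8: -2+9=7 <13, l++
l=2 r=8: -1+9=8 <13, l++
l=3 r=8: 1+9=10 <13, l++
l=4 r=8: 2+9=11 <13, l++
l=5 r=8: 4+9=13, found

(4, 9)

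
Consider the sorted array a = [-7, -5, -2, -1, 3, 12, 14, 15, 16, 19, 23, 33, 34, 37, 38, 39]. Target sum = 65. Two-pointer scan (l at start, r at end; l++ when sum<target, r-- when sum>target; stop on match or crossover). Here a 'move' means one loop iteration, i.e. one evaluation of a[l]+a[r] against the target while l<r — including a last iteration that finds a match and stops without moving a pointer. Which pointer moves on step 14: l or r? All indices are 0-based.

r

l=0 r=15: -7+39=32 <65, l++
l=1 r=15: -5+39=34 <65, l++
l=2 r=15: -2+39=37 <65, l++
l=3 r=15: -1+39=38 <65, l++
l=4 r=15: 3+39=42 <65, l++
l=5 r=15: 12+39=51 <65, l++
l=6 r=15: 14+39=53 <65, l++
l=7 r=15: 15+39=54 <65, l++
l=8 r=15: 16+39=55 <65, l++
l=9 r=15: 19+39=58 <65, l++
l=10 r=15: 23+39=62 <65, l++
l=11 r=15: 33+39=72 >65, r--
l=11 r=14: 33+38=71 >65, r--
l=11 r=13: 33+37=70 >65, r--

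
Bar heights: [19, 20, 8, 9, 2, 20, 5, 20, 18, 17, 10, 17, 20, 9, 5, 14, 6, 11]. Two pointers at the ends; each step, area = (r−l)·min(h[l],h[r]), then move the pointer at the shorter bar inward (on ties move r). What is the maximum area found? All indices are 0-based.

l=0 r=17: min(19,11)*17=187 best=187 *, r--
l=0 r=16: min(19,6)*16=96 best=187, r--
l=0 r=15: min(19,14)*15=210 best=210 *, r--
l=0 r=14: min(19,5)*14=70 best=210, r--
l=0 r=13: min(19,9)*13=117 best=210, r--
l=0 r=12: min(19,20)*12=228 best=228 *, l++
l=1 r=12: min(20,20)*11=220 best=228, r--
l=1 r=11: min(20,17)*10=170 best=228, r--
l=1 r=10: min(20,10)*9=90 best=228, r--
l=1 r=9: min(20,17)*8=136 best=228, r--
l=1 r=8: min(20,18)*7=126 best=228, r--
l=1 r=7: min(20,20)*6=120 best=228, r--
l=1 r=6: min(20,5)*5=25 best=228, r--
l=1 r=5: min(20,20)*4=80 best=228, r--
l=1 r=4: min(20,2)*3=6 best=228, r--
l=1 r=3: min(20,9)*2=18 best=228, r--
l=1 r=2: min(20,8)*1=8 best=228, r--

max area = 228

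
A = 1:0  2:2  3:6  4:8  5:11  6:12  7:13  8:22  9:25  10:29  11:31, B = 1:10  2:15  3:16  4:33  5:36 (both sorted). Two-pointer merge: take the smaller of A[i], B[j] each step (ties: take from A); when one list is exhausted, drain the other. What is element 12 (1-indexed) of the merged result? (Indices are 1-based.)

merged[12] = 25

i=1 j=1: A[i]=0<=B[j]=10 take 0, i++
i=2 j=1: A[i]=2<=B[j]=10 take 2, i++
i=3 j=1: A[i]=6<=B[j]=10 take 6, i++
i=4 j=1: A[i]=8<=B[j]=10 take 8, i++
i=5 j=1: A[i]=11>B[j]=10 take 10, j++
i=5 j=2: A[i]=11<=B[j]=15 take 11, i++
i=6 j=2: A[i]=12<=B[j]=15 take 12, i++
i=7 j=2: A[i]=13<=B[j]=15 take 13, i++
i=8 j=2: A[i]=22>B[j]=15 take 15, j++
i=8 j=3: A[i]=22>B[j]=16 take 16, j++
i=8 j=4: A[i]=22<=B[j]=33 take 22, i++
i=9 j=4: A[i]=25<=B[j]=33 take 25, i++
i=10 j=4: A[i]=29<=B[j]=33 take 29, i++
i=11 j=4: A[i]=31<=B[j]=33 take 31, i++
i=12 j=4: A done, take B[j]=33, j++
i=12 j=5: A done, take B[j]=36, j++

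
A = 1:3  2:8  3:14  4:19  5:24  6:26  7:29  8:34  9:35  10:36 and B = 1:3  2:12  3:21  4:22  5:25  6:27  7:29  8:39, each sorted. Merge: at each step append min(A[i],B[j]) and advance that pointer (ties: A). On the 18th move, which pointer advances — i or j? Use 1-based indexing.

[i=1,j=1] A[i]=3<=B[j]=3 take 3 → i++
[i=2,j=1] A[i]=8>B[j]=3 take 3 → j++
[i=2,j=2] A[i]=8<=B[j]=12 take 8 → i++
[i=3,j=2] A[i]=14>B[j]=12 take 12 → j++
[i=3,j=3] A[i]=14<=B[j]=21 take 14 → i++
[i=4,j=3] A[i]=19<=B[j]=21 take 19 → i++
[i=5,j=3] A[i]=24>B[j]=21 take 21 → j++
[i=5,j=4] A[i]=24>B[j]=22 take 22 → j++
[i=5,j=5] A[i]=24<=B[j]=25 take 24 → i++
[i=6,j=5] A[i]=26>B[j]=25 take 25 → j++
[i=6,j=6] A[i]=26<=B[j]=27 take 26 → i++
[i=7,j=6] A[i]=29>B[j]=27 take 27 → j++
[i=7,j=7] A[i]=29<=B[j]=29 take 29 → i++
[i=8,j=7] A[i]=34>B[j]=29 take 29 → j++
[i=8,j=8] A[i]=34<=B[j]=39 take 34 → i++
[i=9,j=8] A[i]=35<=B[j]=39 take 35 → i++
[i=10,j=8] A[i]=36<=B[j]=39 take 36 → i++
[i=11,j=8] A done, take B[j]=39 → j++

j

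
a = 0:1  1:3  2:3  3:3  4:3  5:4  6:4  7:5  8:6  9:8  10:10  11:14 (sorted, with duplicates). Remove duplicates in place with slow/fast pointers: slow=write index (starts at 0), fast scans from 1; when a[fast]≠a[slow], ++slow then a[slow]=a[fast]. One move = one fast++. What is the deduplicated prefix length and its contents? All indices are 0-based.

slow=0 fast=1: a[fast]=3≠a[slow]=1 write a[1]=3, slow++,fast++
slow=1 fast=2: a[fast]=3=a[slow] dup, fast++
slow=1 fast=3: a[fast]=3=a[slow] dup, fast++
slow=1 fast=4: a[fast]=3=a[slow] dup, fast++
slow=1 fast=5: a[fast]=4≠a[slow]=3 write a[2]=4, slow++,fast++
slow=2 fast=6: a[fast]=4=a[slow] dup, fast++
slow=2 fast=7: a[fast]=5≠a[slow]=4 write a[3]=5, slow++,fast++
slow=3 fast=8: a[fast]=6≠a[slow]=5 write a[4]=6, slow++,fast++
slow=4 fast=9: a[fast]=8≠a[slow]=6 write a[5]=8, slow++,fast++
slow=5 fast=10: a[fast]=10≠a[slow]=8 write a[6]=10, slow++,fast++
slow=6 fast=11: a[fast]=14≠a[slow]=10 write a[7]=14, slow++,fast++

length 8; prefix = [1, 3, 4, 5, 6, 8, 10, 14]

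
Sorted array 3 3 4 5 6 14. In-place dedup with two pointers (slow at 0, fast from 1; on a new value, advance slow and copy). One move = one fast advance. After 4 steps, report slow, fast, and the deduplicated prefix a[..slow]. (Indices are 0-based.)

slow=3, fast=5, prefix=[3, 4, 5, 6]

(s=0,f=1) a[fast]=3=a[slow] dup → fast++
(s=0,f=2) a[fast]=4≠a[slow]=3 write a[1]=4 → slow++,fast++
(s=1,f=3) a[fast]=5≠a[slow]=4 write a[2]=5 → slow++,fast++
(s=2,f=4) a[fast]=6≠a[slow]=5 write a[3]=6 → slow++,fast++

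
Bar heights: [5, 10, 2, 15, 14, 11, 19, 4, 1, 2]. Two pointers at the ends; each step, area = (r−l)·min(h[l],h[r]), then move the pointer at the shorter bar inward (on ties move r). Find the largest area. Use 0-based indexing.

[0,9] min(5,2)*9=18 best=18 * → r--
[0,8] min(5,1)*8=8 best=18 → r--
[0,7] min(5,4)*7=28 best=28 * → r--
[0,6] min(5,19)*6=30 best=30 * → l++
[1,6] min(10,19)*5=50 best=50 * → l++
[2,6] min(2,19)*4=8 best=50 → l++
[3,6] min(15,19)*3=45 best=50 → l++
[4,6] min(14,19)*2=28 best=50 → l++
[5,6] min(11,19)*1=11 best=50 → l++

max area = 50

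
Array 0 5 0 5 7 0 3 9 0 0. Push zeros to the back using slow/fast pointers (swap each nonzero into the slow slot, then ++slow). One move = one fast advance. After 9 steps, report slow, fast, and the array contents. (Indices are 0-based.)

slow=5, fast=9, a=[5, 5, 7, 3, 9, 0, 0, 0, 0, 0]

(s=0,f=0) a[fast]=0 → fast++
(s=0,f=1) a[fast]=5≠0 swap→a[0]=5 → slow++,fast++
(s=1,f=2) a[fast]=0 → fast++
(s=1,f=3) a[fast]=5≠0 swap→a[1]=5 → slow++,fast++
(s=2,f=4) a[fast]=7≠0 swap→a[2]=7 → slow++,fast++
(s=3,f=5) a[fast]=0 → fast++
(s=3,f=6) a[fast]=3≠0 swap→a[3]=3 → slow++,fast++
(s=4,f=7) a[fast]=9≠0 swap→a[4]=9 → slow++,fast++
(s=5,f=8) a[fast]=0 → fast++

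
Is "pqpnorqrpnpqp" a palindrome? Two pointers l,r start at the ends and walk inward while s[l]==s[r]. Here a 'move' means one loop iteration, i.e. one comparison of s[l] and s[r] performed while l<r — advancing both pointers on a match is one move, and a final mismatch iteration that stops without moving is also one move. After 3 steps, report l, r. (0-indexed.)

l=0 r=12: 'p'=='p', l++,r--
l=1 r=11: 'q'=='q', l++,r--
l=2 r=10: 'p'=='p', l++,r--

l=3, r=9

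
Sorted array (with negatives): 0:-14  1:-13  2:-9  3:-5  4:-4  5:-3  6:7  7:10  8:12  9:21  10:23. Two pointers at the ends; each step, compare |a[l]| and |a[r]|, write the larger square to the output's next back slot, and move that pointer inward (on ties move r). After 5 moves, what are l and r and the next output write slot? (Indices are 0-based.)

l=2, r=7, next write slot=5

l=0 r=10: |-14|<=|23| out[10]=529, r--
l=0 r=9: |-14|<=|21| out[9]=441, r--
l=0 r=8: |-14|>|12| out[8]=196, l++
l=1 r=8: |-13|>|12| out[7]=169, l++
l=2 r=8: |-9|<=|12| out[6]=144, r--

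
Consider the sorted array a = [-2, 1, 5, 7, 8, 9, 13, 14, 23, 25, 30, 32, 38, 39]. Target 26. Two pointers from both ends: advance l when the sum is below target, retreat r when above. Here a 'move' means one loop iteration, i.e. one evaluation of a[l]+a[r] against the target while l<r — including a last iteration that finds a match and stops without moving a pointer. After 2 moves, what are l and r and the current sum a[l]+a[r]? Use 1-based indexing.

l=1 r=14: -2+39=37 >26, r--
l=1 r=13: -2+38=36 >26, r--

l=1, r=12, sum=30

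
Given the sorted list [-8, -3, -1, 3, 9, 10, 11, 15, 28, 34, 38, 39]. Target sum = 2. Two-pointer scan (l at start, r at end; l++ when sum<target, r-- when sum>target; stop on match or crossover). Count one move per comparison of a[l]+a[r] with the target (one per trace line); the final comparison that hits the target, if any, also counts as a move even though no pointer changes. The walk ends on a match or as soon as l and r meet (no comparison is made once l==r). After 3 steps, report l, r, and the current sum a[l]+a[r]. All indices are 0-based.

l=0, r=8, sum=20

l=0 r=11: -8+39=31 >2, r--
l=0 r=10: -8+38=30 >2, r--
l=0 r=9: -8+34=26 >2, r--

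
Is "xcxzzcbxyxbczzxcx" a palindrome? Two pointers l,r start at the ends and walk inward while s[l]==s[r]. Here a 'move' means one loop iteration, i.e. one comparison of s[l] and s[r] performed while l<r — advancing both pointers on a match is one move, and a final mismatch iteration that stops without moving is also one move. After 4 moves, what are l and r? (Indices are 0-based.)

l=0 r=16: 'x'=='x', l++,r--
l=1 r=15: 'c'=='c', l++,r--
l=2 r=14: 'x'=='x', l++,r--
l=3 r=13: 'z'=='z', l++,r--

l=4, r=12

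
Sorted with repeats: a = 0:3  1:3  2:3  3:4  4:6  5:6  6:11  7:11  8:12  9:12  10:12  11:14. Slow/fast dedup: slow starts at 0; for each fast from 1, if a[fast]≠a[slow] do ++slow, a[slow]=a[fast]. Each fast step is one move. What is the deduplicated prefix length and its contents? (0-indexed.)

slow=0 fast=1: a[fast]=3=a[slow] dup, fast++
slow=0 fast=2: a[fast]=3=a[slow] dup, fast++
slow=0 fast=3: a[fast]=4≠a[slow]=3 write a[1]=4, slow++,fast++
slow=1 fast=4: a[fast]=6≠a[slow]=4 write a[2]=6, slow++,fast++
slow=2 fast=5: a[fast]=6=a[slow] dup, fast++
slow=2 fast=6: a[fast]=11≠a[slow]=6 write a[3]=11, slow++,fast++
slow=3 fast=7: a[fast]=11=a[slow] dup, fast++
slow=3 fast=8: a[fast]=12≠a[slow]=11 write a[4]=12, slow++,fast++
slow=4 fast=9: a[fast]=12=a[slow] dup, fast++
slow=4 fast=10: a[fast]=12=a[slow] dup, fast++
slow=4 fast=11: a[fast]=14≠a[slow]=12 write a[5]=14, slow++,fast++

length 6; prefix = [3, 4, 6, 11, 12, 14]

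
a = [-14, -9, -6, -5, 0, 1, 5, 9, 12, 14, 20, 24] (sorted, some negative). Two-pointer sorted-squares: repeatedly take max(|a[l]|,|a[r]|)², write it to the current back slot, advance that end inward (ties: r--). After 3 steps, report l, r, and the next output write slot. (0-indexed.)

[0,11] |-14|<=|24| out[11]=576 → r--
[0,10] |-14|<=|20| out[10]=400 → r--
[0,9] |-14|<=|14| out[9]=196 → r--

l=0, r=8, next write slot=8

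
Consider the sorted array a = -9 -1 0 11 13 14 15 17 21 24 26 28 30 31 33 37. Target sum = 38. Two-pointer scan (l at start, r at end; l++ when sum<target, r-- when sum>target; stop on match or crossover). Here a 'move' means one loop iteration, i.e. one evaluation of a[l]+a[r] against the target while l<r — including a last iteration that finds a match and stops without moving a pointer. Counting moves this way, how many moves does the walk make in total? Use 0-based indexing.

12 moves

l=0 r=15: -9+37=28 <38, l++
l=1 r=15: -1+37=36 <38, l++
l=2 r=15: 0+37=37 <38, l++
l=3 r=15: 11+37=48 >38, r--
l=3 r=14: 11+33=44 >38, r--
l=3 r=13: 11+31=42 >38, r--
l=3 r=12: 11+30=41 >38, r--
l=3 r=11: 11+28=39 >38, r--
l=3 r=10: 11+26=37 <38, l++
l=4 r=10: 13+26=39 >38, r--
l=4 r=9: 13+24=37 <38, l++
l=5 r=9: 14+24=38, found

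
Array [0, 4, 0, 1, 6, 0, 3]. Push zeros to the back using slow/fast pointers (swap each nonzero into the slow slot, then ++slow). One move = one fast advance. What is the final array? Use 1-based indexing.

[4, 1, 6, 3, 0, 0, 0]

slow=1 fast=1: a[fast]=0, fast++
slow=1 fast=2: a[fast]=4≠0 swap→a[1]=4, slow++,fast++
slow=2 fast=3: a[fast]=0, fast++
slow=2 fast=4: a[fast]=1≠0 swap→a[2]=1, slow++,fast++
slow=3 fast=5: a[fast]=6≠0 swap→a[3]=6, slow++,fast++
slow=4 fast=6: a[fast]=0, fast++
slow=4 fast=7: a[fast]=3≠0 swap→a[4]=3, slow++,fast++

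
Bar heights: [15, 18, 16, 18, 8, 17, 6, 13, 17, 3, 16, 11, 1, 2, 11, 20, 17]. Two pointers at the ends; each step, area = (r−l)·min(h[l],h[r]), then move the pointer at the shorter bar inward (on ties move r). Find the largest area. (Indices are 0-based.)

[0,16] min(15,17)*16=240 best=240 * → l++
[1,16] min(18,17)*15=255 best=255 * → r--
[1,15] min(18,20)*14=252 best=255 → l++
[2,15] min(16,20)*13=208 best=255 → l++
[3,15] min(18,20)*12=216 best=255 → l++
[4,15] min(8,20)*11=88 best=255 → l++
[5,15] min(17,20)*10=170 best=255 → l++
[6,15] min(6,20)*9=54 best=255 → l++
[7,15] min(13,20)*8=104 best=255 → l++
[8,15] min(17,20)*7=119 best=255 → l++
[9,15] min(3,20)*6=18 best=255 → l++
[10,15] min(16,20)*5=80 best=255 → l++
[11,15] min(11,20)*4=44 best=255 → l++
[12,15] min(1,20)*3=3 best=255 → l++
[13,15] min(2,20)*2=4 best=255 → l++
[14,15] min(11,20)*1=11 best=255 → l++

max area = 255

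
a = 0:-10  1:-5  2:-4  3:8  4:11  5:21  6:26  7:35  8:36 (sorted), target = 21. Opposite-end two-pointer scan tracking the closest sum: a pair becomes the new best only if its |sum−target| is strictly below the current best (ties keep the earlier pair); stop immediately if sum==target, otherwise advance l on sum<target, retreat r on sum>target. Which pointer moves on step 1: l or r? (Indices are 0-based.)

[0,8] -10+36=26 d=5 * → r--

r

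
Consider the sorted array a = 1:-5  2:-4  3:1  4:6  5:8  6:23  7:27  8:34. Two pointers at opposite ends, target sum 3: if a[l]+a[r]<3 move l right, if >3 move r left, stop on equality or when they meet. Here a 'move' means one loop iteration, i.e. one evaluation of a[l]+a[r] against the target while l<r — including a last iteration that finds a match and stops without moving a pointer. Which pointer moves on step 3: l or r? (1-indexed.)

[1,8] -5+34=29 >3 → r--
[1,7] -5+27=22 >3 → r--
[1,6] -5+23=18 >3 → r--

r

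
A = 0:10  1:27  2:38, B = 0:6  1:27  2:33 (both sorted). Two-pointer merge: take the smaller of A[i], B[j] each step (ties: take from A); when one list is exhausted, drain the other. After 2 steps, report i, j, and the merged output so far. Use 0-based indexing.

i=1, j=1, merged so far=[6, 10]

i=0 j=0: A[i]=10>B[j]=6 take 6, j++
i=0 j=1: A[i]=10<=B[j]=27 take 10, i++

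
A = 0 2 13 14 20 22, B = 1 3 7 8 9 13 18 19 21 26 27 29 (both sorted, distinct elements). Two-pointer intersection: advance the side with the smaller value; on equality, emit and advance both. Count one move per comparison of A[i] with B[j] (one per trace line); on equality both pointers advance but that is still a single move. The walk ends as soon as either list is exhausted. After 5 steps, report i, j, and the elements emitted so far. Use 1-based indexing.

[i=1,j=1] 0<1 → i++
[i=2,j=1] 2>1 → j++
[i=2,j=2] 2<3 → i++
[i=3,j=2] 13>3 → j++
[i=3,j=3] 13>7 → j++

i=3, j=4, emitted=[]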